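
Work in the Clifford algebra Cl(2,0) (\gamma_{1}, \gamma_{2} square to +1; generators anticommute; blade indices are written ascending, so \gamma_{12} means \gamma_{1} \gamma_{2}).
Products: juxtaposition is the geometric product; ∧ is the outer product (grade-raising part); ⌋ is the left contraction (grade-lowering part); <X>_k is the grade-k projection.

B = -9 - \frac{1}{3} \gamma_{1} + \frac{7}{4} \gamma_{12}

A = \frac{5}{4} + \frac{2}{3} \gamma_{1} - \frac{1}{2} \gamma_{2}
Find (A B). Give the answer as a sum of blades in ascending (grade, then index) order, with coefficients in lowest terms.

step 1: -\frac{413}{36} - \frac{133}{24} \gamma_{1} + \frac{17}{3} \gamma_{2} + \frac{97}{48} \gamma_{12}
Answer: -\frac{413}{36} - \frac{133}{24} \gamma_{1} + \frac{17}{3} \gamma_{2} + \frac{97}{48} \gamma_{12}


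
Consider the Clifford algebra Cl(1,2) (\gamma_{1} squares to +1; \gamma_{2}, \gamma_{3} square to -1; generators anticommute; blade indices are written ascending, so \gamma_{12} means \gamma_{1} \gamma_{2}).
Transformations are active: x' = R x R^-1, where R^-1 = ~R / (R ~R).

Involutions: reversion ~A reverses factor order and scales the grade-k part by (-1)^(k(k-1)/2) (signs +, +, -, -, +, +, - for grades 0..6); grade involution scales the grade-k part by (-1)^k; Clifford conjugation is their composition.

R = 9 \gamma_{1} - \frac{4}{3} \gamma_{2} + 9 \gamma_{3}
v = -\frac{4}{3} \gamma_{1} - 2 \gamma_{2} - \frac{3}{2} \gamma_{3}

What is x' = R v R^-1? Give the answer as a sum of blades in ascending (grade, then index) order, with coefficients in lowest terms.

~R = 9 \gamma_{1} - \frac{4}{3} \gamma_{2} + 9 \gamma_{3}, and R ~R = -\frac{16}{9}, so R^-1 = ~R / (-\frac{16}{9}).
R v = -\frac{7}{6} - \frac{178}{9} \gamma_{12} - \frac{3}{2} \gamma_{13} + 20 \gamma_{23}
Answer: \frac{631}{48} \gamma_{1} + \frac{1}{4} \gamma_{2} + \frac{213}{16} \gamma_{3}


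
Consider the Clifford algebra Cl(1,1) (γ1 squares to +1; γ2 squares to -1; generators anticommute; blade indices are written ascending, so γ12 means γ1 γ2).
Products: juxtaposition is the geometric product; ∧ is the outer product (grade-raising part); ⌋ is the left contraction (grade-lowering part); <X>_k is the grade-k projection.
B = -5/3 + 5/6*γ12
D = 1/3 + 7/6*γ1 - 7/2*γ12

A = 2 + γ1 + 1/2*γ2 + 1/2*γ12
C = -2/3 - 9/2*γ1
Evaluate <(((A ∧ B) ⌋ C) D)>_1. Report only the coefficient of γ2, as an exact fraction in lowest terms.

step 1: -10/3 - 5/3*γ1 - 5/6*γ2 + 5/6*γ12
step 2: 175/18 + 15*γ1
step 3: 560/27 + 1765/108*γ1 - 105/2*γ2 - 1225/36*γ12
step 4: 1765/108*γ1 - 105/2*γ2
Answer: -105/2


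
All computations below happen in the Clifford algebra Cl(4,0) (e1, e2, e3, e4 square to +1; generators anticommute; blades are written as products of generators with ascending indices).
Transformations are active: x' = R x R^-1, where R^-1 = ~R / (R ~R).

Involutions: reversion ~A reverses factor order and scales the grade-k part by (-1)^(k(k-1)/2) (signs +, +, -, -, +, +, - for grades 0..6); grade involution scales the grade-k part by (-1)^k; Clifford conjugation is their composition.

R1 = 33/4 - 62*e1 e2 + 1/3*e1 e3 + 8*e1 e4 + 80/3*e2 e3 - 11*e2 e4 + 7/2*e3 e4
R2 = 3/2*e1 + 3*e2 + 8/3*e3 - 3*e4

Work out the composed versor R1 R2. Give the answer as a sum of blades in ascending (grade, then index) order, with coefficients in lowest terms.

Distribute over the terms of R2 (each basis-blade product reordered to ascending indices, repeated generators contracted through their squares):
R1 (3/2*e1) = 99/8*e1 + 93*e2 - 1/2*e3 - 12*e4 + 40*e1 e2 e3 - 33/2*e1 e2 e4 + 21/4*e1 e3 e4
R1 (3*e2) = -186*e1 + 99/4*e2 - 80*e3 + 33*e4 - e1 e2 e3 - 24*e1 e2 e4 + 21/2*e2 e3 e4
R1 (8/3*e3) = 8/9*e1 + 640/9*e2 + 22*e3 - 28/3*e4 - 496/3*e1 e2 e3 - 64/3*e1 e3 e4 + 88/3*e2 e3 e4
R1 (-3*e4) = -24*e1 + 33*e2 - 21/2*e3 - 99/4*e4 + 186*e1 e2 e4 - e1 e3 e4 - 80*e2 e3 e4
Summing the partial products and collecting blades:
Answer: -14165/72*e1 + 7987/36*e2 - 69*e3 - 157/12*e4 - 379/3*e1 e2 e3 + 291/2*e1 e2 e4 - 205/12*e1 e3 e4 - 241/6*e2 e3 e4


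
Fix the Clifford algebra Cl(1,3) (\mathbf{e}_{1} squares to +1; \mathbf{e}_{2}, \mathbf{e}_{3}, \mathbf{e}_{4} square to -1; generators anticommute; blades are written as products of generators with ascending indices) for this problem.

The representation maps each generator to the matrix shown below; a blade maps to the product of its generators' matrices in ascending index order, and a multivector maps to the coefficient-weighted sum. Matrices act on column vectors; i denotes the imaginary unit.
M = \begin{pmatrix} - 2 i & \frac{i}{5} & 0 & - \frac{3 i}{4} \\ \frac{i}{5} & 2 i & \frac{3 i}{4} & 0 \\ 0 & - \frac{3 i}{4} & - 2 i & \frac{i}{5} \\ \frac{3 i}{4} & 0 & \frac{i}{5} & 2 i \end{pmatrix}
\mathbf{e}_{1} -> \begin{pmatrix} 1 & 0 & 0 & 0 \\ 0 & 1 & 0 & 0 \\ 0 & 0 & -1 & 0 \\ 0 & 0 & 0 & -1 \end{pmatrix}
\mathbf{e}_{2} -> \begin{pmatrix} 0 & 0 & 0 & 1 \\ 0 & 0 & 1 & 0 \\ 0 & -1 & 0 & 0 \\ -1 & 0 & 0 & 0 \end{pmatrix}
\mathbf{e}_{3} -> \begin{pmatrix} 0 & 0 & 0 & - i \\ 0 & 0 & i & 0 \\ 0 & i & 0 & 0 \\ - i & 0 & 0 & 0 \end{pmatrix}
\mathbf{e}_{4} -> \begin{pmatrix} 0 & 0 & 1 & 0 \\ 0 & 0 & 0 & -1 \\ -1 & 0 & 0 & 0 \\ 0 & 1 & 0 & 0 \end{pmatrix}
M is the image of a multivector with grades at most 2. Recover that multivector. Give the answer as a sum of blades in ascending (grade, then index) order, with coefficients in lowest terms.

Method: the blade images are trace-orthogonal — tr(rho(e_A) rho(e_B)^-1) = 4 if A = B and 0 otherwise — and rho(e_A)^-1 = (e_A)^2 * rho(e_A) with (e_A)^2 = +1 or -1, so the coefficient of e_A in the preimage is (e_A)^2 * tr(M rho(e_A))/4.
Nonzero projections over blades of grade <= 2: e_{1} e_{3}: (e_{1} e_{3})^2 = +1, tr(M rho(e_{1} e_{3})) = 3, coefficient \frac{3}{4}; e_{2} e_{3}: (e_{2} e_{3})^2 = -1, tr(M rho(e_{2} e_{3})) = -8, coefficient 2; e_{3} e_{4}: (e_{3} e_{4})^2 = -1, tr(M rho(e_{3} e_{4})) = \frac{4}{5}, coefficient -\frac{1}{5}. Every other blade of grade <= 2 projects to 0.
Answer: \frac{3}{4} e_{1} e_{3} + 2 e_{2} e_{3} - \frac{1}{5} e_{3} e_{4}


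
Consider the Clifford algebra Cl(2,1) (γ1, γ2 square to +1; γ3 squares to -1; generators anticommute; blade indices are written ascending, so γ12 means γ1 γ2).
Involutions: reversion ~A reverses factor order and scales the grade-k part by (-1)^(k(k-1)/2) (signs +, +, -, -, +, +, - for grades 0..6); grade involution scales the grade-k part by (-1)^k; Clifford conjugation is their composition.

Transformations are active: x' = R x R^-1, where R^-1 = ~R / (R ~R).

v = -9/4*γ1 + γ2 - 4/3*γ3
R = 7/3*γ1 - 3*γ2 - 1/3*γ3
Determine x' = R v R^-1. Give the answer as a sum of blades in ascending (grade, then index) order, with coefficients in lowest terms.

~R = 7/3*γ1 - 3*γ2 - 1/3*γ3, and R ~R = 43/3, so R^-1 = ~R / (43/3).
R v = -313/36 - 53/12*γ12 - 139/36*γ13 + 13/3*γ23
Answer: -899/1548*γ1 + 227/86*γ2 + 1345/774*γ3


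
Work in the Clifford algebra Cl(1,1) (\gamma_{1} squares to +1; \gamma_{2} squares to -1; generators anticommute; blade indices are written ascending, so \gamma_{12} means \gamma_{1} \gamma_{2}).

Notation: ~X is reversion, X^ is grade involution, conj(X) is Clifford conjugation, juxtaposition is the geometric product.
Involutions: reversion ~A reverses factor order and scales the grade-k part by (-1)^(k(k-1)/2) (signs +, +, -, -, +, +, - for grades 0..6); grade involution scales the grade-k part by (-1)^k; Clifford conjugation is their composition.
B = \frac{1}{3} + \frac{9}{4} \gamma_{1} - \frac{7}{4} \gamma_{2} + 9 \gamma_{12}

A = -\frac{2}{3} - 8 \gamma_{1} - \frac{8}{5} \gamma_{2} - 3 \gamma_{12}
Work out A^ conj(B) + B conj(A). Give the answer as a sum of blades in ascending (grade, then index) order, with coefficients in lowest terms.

first term: \frac{269}{45} - \frac{299}{60} \gamma_{1} - \frac{4763}{60} \gamma_{2} + \frac{113}{5} \gamma_{12}
second term: \frac{2141}{45} - \frac{1109}{60} \gamma_{1} - \frac{1271}{20} \gamma_{2} + \frac{63}{5} \gamma_{12}
Answer: \frac{482}{9} - \frac{352}{15} \gamma_{1} - \frac{2144}{15} \gamma_{2} + \frac{176}{5} \gamma_{12}


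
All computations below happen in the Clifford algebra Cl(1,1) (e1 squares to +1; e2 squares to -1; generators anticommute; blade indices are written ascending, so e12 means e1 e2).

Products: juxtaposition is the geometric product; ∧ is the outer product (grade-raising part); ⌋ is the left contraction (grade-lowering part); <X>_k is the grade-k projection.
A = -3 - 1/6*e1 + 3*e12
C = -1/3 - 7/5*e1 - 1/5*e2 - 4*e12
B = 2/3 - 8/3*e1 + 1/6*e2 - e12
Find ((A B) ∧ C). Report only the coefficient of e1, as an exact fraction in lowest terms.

step 1: -41/9 + 133/18*e1 + 23/3*e2 + 179/36*e12
step 2: 41/27 + 1057/270*e1 - 74/45*e2 + 13943/540*e12
Answer: 1057/270


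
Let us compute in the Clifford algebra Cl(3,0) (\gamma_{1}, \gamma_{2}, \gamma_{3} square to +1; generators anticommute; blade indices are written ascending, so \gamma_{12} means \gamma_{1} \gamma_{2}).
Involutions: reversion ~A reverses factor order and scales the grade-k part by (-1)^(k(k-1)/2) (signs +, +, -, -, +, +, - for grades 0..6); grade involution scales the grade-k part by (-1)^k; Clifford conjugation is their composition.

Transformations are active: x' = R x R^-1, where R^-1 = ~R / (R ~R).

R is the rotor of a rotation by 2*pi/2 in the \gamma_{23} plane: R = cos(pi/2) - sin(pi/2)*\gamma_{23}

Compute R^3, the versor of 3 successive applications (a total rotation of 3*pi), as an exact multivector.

Half-angle bookkeeping: 3 applications in \gamma_{23} add up to rotor phase 3*pi/2 = \frac{3 \pi}{2}, so R^3 = cos(\frac{3 \pi}{2}) - sin(\frac{3 \pi}{2})*\gamma_{23}.
cos(\frac{3 \pi}{2}) = 0 and sin(\frac{3 \pi}{2}) = -1, so R^3 = \gamma_{23}. The net rotation is 1*pi (after discarding 1 full turn, each of which contributes a factor -1 to the rotor); the rotor keeps the half-angle phase exactly.
Answer: \gamma_{23}


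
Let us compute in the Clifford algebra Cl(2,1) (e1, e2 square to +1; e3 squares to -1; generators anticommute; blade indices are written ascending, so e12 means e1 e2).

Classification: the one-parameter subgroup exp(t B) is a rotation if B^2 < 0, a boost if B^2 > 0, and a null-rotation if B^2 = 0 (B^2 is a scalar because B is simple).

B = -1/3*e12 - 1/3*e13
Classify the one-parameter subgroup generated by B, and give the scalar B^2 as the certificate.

B^2 term by term: the squares give (-1/3)^2*(e12)^2 + (-1/3)^2*(e13)^2 = 1/9*(-1) + 1/9*(+1) = 0 (each basis 2-blade squares to minus the product of its generators' squares); cross terms between blades sharing an index anticommute and cancel. So B^2 = 0.
Answer: null-rotation, certificate B^2 = 0. The invariant at work: B^2 = 0 is unchanged by conjugation, hence its sign classifies the subgroup whatever basis B is written in.


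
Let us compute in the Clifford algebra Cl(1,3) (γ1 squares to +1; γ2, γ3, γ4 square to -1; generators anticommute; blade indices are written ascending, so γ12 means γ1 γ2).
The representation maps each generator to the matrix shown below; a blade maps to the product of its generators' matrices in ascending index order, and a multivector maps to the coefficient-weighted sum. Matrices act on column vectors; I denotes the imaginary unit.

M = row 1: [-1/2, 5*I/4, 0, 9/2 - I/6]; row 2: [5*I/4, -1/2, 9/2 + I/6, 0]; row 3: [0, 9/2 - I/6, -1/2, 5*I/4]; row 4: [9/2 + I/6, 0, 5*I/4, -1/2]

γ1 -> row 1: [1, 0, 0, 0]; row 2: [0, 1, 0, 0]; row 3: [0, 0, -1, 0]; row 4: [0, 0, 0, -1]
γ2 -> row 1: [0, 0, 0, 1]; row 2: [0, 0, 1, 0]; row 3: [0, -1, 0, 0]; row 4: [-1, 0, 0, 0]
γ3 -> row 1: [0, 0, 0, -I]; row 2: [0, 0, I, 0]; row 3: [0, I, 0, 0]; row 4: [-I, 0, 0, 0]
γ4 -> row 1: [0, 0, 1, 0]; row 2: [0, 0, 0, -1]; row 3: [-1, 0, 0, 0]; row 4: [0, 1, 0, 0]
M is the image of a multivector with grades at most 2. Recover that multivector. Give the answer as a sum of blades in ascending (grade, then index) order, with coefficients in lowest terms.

Method: the blade images are trace-orthogonal — tr(rho(e_A) rho(e_B)^-1) = 4 if A = B and 0 otherwise — and rho(e_A)^-1 = (e_A)^2 * rho(e_A) with (e_A)^2 = +1 or -1, so the coefficient of e_A in the preimage is (e_A)^2 * tr(M rho(e_A))/4.
Nonzero projections over blades of grade <= 2: 1: (1)^2 = +1, tr(M 1) = -2, coefficient -1/2; γ12: (γ12)^2 = +1, tr(M rho(γ12)) = 18, coefficient 9/2; γ13: (γ13)^2 = +1, tr(M rho(γ13)) = 2/3, coefficient 1/6; γ34: (γ34)^2 = -1, tr(M rho(γ34)) = 5, coefficient -5/4. Every other blade of grade <= 2 projects to 0.
Answer: -1/2 + 9/2*γ12 + 1/6*γ13 - 5/4*γ34


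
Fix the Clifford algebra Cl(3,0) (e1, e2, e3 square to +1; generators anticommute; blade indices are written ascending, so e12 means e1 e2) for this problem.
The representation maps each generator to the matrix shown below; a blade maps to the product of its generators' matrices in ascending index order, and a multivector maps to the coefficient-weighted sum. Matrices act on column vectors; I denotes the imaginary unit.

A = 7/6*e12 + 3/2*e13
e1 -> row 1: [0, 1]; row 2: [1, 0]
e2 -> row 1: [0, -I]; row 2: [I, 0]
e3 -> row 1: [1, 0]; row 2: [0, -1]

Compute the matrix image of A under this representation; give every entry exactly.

Bivector images (products of the table entries): rho(e12) = rho(e1)rho(e2) = row 1: [I, 0]; row 2: [0, -I]; rho(e13) = rho(e1)rho(e3) = row 1: [0, -1]; row 2: [1, 0].
M = (7/6)*rho(e12) + (3/2)*rho(e13), summed entrywise:
Answer: row 1: [7*I/6, -3/2]; row 2: [3/2, -7*I/6]


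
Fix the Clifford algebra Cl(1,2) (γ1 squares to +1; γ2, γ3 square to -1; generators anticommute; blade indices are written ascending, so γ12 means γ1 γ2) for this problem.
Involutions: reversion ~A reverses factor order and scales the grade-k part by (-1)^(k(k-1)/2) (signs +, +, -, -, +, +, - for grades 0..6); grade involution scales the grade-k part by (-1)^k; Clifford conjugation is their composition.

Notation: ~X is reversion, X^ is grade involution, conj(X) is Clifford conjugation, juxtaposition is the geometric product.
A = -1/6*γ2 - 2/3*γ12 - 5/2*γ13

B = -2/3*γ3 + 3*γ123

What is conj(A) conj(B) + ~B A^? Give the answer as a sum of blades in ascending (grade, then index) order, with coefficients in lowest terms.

first term: -5/3*γ1 - 15/2*γ2 + 2*γ3 + 1/2*γ13 + 1/9*γ23 + 4/9*γ123
second term: 5/3*γ1 - 15/2*γ2 + 2*γ3 - 1/2*γ13 + 1/9*γ23 + 4/9*γ123
Answer: -15*γ2 + 4*γ3 + 2/9*γ23 + 8/9*γ123


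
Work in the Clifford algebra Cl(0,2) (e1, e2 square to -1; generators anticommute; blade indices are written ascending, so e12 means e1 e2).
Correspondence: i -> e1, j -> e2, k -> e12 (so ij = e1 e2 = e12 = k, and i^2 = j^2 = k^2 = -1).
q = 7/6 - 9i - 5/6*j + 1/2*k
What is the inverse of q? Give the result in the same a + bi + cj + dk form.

In blades: q = 7/6 - 9*e1 - 5/6*e2 + 1/2*e12.
With qbar = 7/6 + 9*e1 + 5/6*e2 - 1/2*e12 (scalar fixed, mapped units negated), q qbar = 2999/36 (the sum of squared coefficients), so q^-1 = qbar / (2999/36) = 42/2999 + 324/2999*e1 + 30/2999*e2 - 18/2999*e12; translating back:
Answer: 42/2999 + 324/2999*i + 30/2999*j - 18/2999*k


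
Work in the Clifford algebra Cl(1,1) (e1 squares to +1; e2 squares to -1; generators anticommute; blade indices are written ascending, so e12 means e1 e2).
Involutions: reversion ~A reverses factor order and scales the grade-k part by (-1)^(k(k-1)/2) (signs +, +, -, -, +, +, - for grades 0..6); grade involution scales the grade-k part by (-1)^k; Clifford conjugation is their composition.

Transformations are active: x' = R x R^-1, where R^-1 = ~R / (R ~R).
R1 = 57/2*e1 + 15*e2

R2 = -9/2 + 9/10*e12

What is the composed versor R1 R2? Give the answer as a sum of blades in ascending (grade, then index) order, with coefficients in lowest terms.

Distribute over the terms of R1 (each basis-blade product reordered to ascending indices, repeated generators contracted through their squares):
(57/2*e1) R2 = -513/4*e1 + 513/20*e2
(15*e2) R2 = 27/2*e1 - 135/2*e2
Summing the partial products and collecting blades:
Answer: -459/4*e1 - 837/20*e2


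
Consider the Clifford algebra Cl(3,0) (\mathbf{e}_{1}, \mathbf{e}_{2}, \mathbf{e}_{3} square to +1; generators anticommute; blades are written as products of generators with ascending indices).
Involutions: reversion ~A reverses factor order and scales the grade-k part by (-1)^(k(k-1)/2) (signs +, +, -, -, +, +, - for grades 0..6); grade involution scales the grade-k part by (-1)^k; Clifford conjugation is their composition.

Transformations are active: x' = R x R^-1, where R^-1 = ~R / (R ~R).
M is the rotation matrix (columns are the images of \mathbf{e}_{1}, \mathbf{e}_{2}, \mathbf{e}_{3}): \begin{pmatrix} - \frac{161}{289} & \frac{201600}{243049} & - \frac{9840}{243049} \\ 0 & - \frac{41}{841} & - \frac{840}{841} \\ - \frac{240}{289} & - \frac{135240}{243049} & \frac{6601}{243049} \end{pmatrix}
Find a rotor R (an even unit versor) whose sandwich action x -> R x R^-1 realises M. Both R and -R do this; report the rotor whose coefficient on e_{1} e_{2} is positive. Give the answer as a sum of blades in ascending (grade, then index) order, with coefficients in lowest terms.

Method: write R = a + b12*e_{1} e_{2} + b13*e_{1} e_{3} + b23*e_{2} e_{3} with a^2 + b12^2 + b13^2 + b23^2 = 1 (so R^-1 = ~R). Expanding the columns R e_j ~R gives tr M = 4a^2 - 1 and, from the antisymmetric part, M21 - M12 = -4a*b12, M13 - M31 = 4a*b13, M32 - M23 = -4a*b23.
Here tr M = -\frac{140649}{243049}, so a^2 = (1 + tr M)/4 = \frac{25600}{243049} and a = ±\frac{160}{493}. Taking a = \frac{160}{493}: M21 - M12 = -\frac{201600}{243049}, M13 - M31 = \frac{192000}{243049}, M32 - M23 = \frac{107520}{243049}, giving b12 = \frac{315}{493}, b13 = \frac{300}{493}, b23 = -\frac{168}{493}, i.e. R = \frac{160}{493} + \frac{315}{493} e_{1} e_{2} + \frac{300}{493} e_{1} e_{3} - \frac{168}{493} e_{2} e_{3}.
Its e_{1} e_{2} coefficient is already positive.
Answer: \frac{160}{493} + \frac{315}{493} e_{1} e_{2} + \frac{300}{493} e_{1} e_{3} - \frac{168}{493} e_{2} e_{3}. Recall the cover is two-to-one: with M of trace -\frac{140649}{243049}, both preimages act alike, and the stated e_{1} e_{2} sign chooses the sheet.


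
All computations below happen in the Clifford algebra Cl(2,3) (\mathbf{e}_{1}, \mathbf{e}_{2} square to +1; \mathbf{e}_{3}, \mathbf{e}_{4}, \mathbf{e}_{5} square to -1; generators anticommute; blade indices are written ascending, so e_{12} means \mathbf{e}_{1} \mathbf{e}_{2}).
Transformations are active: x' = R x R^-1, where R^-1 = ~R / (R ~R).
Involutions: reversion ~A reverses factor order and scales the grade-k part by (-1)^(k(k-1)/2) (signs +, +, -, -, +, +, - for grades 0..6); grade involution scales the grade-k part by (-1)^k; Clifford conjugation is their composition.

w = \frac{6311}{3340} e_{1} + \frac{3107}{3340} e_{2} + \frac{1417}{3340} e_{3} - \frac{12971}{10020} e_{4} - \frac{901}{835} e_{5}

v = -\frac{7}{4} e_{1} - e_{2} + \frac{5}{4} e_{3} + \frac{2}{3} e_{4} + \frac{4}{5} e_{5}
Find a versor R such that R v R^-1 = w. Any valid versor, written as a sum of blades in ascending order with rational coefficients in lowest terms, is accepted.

Key observation: q(v) = q(w) = \frac{637}{450} (sandwiches preserve the norm), so R = v + w = \frac{233}{1670} e_{1} - \frac{233}{3340} e_{2} + \frac{1398}{835} e_{3} - \frac{2097}{3340} e_{4} - \frac{233}{835} e_{5} works whenever it is invertible — the component of v along it is kept and (v - w)/2 reverses, sending v to w.
Answer: \frac{233}{1670} e_{1} - \frac{233}{3340} e_{2} + \frac{1398}{835} e_{3} - \frac{2097}{3340} e_{4} - \frac{233}{835} e_{5}


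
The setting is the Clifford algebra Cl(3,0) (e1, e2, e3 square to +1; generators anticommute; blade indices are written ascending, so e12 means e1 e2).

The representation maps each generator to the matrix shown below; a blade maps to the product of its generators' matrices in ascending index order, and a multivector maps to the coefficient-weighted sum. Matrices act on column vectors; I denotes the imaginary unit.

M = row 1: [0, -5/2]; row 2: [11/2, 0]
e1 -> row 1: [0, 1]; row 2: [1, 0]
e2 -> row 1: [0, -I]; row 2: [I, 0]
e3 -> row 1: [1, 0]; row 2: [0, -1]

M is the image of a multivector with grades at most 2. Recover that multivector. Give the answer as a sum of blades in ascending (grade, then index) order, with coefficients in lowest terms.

Method: 1, rho(e1), rho(e2), rho(e3) form a trace-orthogonal basis of the 2x2 complex matrices (tr(X Y) = 2 if X = Y, else 0), so M = m0*1 + m1*rho(e1) + m2*rho(e2) + m3*rho(e3) with m0 = tr(M)/2 = 0, m1 = tr(M rho(e1))/2 = 3/2, m2 = tr(M rho(e2))/2 = -4*I, m3 = tr(M rho(e3))/2 = 0.
Multiplying table entries, the bivector images are rho(e12) = I*rho(e3), rho(e13) = -I*rho(e2), rho(e23) = I*rho(e1); with real blade coefficients the real parts of m0..m3 are the coefficients of 1, e1, e2, e3 and the imaginary parts give the bivectors (e23: Im m1, e13: -Im m2, e12: Im m3).
Answer: 3/2*e1 + 4*e13


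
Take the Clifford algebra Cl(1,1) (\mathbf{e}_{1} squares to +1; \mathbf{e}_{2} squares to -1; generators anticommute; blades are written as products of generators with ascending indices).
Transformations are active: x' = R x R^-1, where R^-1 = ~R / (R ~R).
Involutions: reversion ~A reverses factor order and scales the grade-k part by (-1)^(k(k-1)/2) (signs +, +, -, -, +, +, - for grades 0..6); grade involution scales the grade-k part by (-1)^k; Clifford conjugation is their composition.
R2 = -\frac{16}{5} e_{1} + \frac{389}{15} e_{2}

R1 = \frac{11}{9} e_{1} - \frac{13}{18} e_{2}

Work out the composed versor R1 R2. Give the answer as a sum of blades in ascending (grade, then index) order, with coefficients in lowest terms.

Distribute over the terms of R1 (each basis-blade product reordered to ascending indices, repeated generators contracted through their squares):
(\frac{11}{9} e_{1}) R2 = -\frac{176}{45} + \frac{4279}{135} e_{1} e_{2}
(-\frac{13}{18} e_{2}) R2 = \frac{5057}{270} - \frac{104}{45} e_{1} e_{2}
Summing the partial products and collecting blades:
Answer: \frac{4001}{270} + \frac{3967}{135} e_{1} e_{2}


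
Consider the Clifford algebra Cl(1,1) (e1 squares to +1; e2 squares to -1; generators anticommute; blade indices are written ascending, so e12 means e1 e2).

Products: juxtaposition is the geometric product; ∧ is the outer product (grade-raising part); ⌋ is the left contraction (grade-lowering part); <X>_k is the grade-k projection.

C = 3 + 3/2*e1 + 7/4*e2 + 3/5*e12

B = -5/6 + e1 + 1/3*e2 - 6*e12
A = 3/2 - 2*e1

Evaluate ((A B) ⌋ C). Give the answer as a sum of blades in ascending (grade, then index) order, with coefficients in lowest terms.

step 1: -13/4 + 19/6*e1 + 25/2*e2 - 29/3*e12
step 2: -1307/40 + 21/8*e1 - 303/80*e2 - 39/20*e12
Answer: -1307/40 + 21/8*e1 - 303/80*e2 - 39/20*e12


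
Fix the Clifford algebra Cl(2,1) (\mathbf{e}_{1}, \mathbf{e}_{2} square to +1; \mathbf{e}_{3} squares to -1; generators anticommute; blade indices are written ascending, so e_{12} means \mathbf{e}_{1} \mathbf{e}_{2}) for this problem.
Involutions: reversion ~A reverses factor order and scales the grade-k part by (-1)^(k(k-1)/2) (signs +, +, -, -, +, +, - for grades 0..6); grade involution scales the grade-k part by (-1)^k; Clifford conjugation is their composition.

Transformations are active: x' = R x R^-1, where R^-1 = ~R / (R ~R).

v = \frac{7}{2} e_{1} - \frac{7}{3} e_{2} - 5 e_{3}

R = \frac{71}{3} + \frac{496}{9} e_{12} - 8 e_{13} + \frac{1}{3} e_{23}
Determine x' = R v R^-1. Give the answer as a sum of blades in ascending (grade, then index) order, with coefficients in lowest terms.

~R = \frac{71}{3} - \frac{496}{9} e_{12} + 8 e_{13} - \frac{1}{3} e_{23}, and R ~R = \frac{286192}{81}, so R^-1 = ~R / (\frac{286192}{81}).
R v = -\frac{4631}{54} e_{1} - \frac{2218}{9} e_{2} - \frac{806}{9} e_{3} - \frac{5275}{18} e_{123}
Answer: -\frac{5301}{1154} e_{1} + \frac{2485}{6924} e_{2} - \frac{12329}{2308} e_{3}


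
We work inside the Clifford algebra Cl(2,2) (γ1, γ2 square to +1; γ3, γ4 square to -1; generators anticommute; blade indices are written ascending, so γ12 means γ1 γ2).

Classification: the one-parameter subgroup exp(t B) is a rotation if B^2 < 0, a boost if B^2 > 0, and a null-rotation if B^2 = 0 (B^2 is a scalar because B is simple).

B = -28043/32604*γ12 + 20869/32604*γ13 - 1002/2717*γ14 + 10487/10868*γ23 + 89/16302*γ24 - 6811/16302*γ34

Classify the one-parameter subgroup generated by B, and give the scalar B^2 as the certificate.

B^2 term by term: the squares give (-28043/32604)^2*(γ12)^2 + (20869/32604)^2*(γ13)^2 + (-1002/2717)^2*(γ14)^2 + (10487/10868)^2*(γ23)^2 + (89/16302)^2*(γ24)^2 + (-6811/16302)^2*(γ34)^2 = 786409849/1063020816*(-1) + 435515161/1063020816*(+1) + 1004004/7382089*(+1) + 109977169/118113424*(+1) + 7921/265755204*(+1) + 46389721/265755204*(-1) = 9/16 (each basis 2-blade squares to minus the product of its generators' squares); cross terms between blades sharing an index anticommute and cancel; the commuting (index-disjoint) pairs give grade-4 terms 2*c*c'*(blade product), which cancel blade by blade — γ1234: 191000873/265755204 - 1857341/265755204 - 5253987/7382089 = 0 — confirming B is simple. So B^2 = 9/16.
Answer: boost, certificate B^2 = 9/16. Key observation: B^2 = 9/16 is a conjugation invariant, so its sign decides the class regardless of the surface form of B.


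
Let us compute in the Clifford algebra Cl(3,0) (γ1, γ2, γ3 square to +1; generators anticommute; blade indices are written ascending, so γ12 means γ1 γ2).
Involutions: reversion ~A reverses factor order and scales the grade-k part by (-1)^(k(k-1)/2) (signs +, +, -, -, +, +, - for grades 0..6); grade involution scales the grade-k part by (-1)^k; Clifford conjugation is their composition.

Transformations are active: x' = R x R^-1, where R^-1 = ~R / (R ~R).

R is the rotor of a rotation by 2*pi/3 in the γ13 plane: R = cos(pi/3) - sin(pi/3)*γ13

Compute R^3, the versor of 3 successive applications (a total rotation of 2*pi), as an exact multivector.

The rotor phase is half the rotation angle and phases add under composition, so 3 steps in the γ13 plane accumulate phase 3*(pi/3) = pi: R^3 = cos(pi) - sin(pi)*γ13.
cos(pi) = -1 and sin(pi) = 0, so R^3 = -1. The total rotation 2*pi is 1 full turn, so every vector returns to itself, yet the rotor is -1, on the OTHER sheet of the double cover (an odd number of 2*pi turns).
Answer: -1


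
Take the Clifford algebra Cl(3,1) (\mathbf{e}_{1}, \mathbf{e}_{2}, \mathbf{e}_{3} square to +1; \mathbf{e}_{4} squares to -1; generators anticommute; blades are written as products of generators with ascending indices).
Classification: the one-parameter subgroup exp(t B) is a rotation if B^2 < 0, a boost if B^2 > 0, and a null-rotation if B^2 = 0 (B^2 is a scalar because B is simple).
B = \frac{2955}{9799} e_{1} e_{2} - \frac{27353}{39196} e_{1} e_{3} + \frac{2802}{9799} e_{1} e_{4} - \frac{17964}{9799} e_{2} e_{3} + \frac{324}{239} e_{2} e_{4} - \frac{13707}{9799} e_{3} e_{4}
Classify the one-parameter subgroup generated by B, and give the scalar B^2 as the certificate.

B^2 term by term: the squares give (\frac{2955}{9799})^2*(e_{1} e_{2})^2 + (-\frac{27353}{39196})^2*(e_{1} e_{3})^2 + (\frac{2802}{9799})^2*(e_{1} e_{4})^2 + (-\frac{17964}{9799})^2*(e_{2} e_{3})^2 + (\frac{324}{239})^2*(e_{2} e_{4})^2 + (-\frac{13707}{9799})^2*(e_{3} e_{4})^2 = \frac{8732025}{96020401}*(-1) + \frac{748186609}{1536326416}*(-1) + \frac{7851204}{96020401}*(+1) + \frac{322705296}{96020401}*(-1) + \frac{104976}{57121}*(+1) + \frac{187881849}{96020401}*(+1) = -\frac{1}{16} (each basis 2-blade squares to minus the product of its generators' squares); cross terms between blades sharing an index anticommute and cancel; the commuting (index-disjoint) pairs give grade-4 terms 2*c*c'*(blade product), which cancel blade by blade — e_{1} e_{2} e_{3} e_{4}: -\frac{81008370}{96020401} + \frac{4431186}{2341961} - \frac{100670256}{96020401} = 0 — confirming B is simple. So B^2 = -\frac{1}{16}.
Answer: rotation, certificate B^2 = -\frac{1}{16}. B^2 = -\frac{1}{16} is basis-independent, so its sign is the whole story.


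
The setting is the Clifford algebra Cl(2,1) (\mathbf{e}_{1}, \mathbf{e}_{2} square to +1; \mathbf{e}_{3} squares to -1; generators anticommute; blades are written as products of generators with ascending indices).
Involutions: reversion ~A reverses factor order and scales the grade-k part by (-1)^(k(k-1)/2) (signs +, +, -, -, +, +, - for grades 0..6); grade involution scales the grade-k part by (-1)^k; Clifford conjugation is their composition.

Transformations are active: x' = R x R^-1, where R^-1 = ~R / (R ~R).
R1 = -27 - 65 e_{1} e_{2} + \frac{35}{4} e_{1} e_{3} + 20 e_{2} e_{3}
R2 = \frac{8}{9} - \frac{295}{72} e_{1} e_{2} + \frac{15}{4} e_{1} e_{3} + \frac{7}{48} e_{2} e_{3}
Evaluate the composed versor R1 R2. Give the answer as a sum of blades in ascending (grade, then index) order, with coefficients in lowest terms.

Distribute over the terms of R1 (each basis-blade product reordered to ascending indices, repeated generators contracted through their squares):
(-27) R2 = -24 + \frac{885}{8} e_{1} e_{2} - \frac{405}{4} e_{1} e_{3} - \frac{63}{16} e_{2} e_{3}
(-65 e_{1} e_{2}) R2 = -\frac{19175}{72} - \frac{520}{9} e_{1} e_{2} - \frac{455}{48} e_{1} e_{3} + \frac{975}{4} e_{2} e_{3}
(\frac{35}{4} e_{1} e_{3}) R2 = \frac{525}{16} + \frac{245}{192} e_{1} e_{2} + \frac{70}{9} e_{1} e_{3} - \frac{10325}{288} e_{2} e_{3}
(20 e_{2} e_{3}) R2 = \frac{35}{12} - 75 e_{1} e_{2} + \frac{1475}{18} e_{1} e_{3} + \frac{160}{9} e_{2} e_{3}
Summing the partial products and collecting blades:
Answer: -\frac{36661}{144} - \frac{12025}{576} e_{1} e_{2} - \frac{3025}{144} e_{1} e_{3} + \frac{21287}{96} e_{2} e_{3}


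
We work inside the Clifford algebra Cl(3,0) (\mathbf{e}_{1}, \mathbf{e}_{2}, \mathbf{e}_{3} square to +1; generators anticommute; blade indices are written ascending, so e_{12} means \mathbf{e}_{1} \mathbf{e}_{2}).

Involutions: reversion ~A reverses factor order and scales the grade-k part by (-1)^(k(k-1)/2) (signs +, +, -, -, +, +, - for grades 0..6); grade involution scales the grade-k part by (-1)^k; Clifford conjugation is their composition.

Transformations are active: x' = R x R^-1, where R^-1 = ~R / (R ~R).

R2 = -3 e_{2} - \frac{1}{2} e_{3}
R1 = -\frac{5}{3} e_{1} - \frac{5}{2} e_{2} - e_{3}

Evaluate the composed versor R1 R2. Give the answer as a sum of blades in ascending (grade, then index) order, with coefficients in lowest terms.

Distribute over the terms of R2 (each basis-blade product reordered to ascending indices, repeated generators contracted through their squares):
R1 (-3 e_{2}) = \frac{15}{2} + 5 e_{12} - 3 e_{23}
R1 (-\frac{1}{2} e_{3}) = \frac{1}{2} + \frac{5}{6} e_{13} + \frac{5}{4} e_{23}
Summing the partial products and collecting blades:
Answer: 8 + 5 e_{12} + \frac{5}{6} e_{13} - \frac{7}{4} e_{23}


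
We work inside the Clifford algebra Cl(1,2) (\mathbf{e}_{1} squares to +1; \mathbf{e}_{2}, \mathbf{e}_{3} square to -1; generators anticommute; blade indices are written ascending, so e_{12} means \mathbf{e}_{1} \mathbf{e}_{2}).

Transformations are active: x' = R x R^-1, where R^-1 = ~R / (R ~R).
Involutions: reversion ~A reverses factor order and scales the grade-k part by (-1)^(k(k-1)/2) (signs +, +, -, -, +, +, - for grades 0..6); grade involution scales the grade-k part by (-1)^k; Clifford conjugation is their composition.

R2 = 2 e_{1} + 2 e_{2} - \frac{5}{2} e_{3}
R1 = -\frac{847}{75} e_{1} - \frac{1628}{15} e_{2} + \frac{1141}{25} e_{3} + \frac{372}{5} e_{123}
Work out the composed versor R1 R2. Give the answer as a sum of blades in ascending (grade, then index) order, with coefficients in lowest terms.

Distribute over the terms of R2 (each basis-blade product reordered to ascending indices, repeated generators contracted through their squares):
R1 (2 e_{1}) = -\frac{1694}{75} + \frac{3256}{15} e_{12} - \frac{2282}{25} e_{13} + \frac{744}{5} e_{23}
R1 (2 e_{2}) = \frac{3256}{15} - \frac{1694}{75} e_{12} + \frac{744}{5} e_{13} - \frac{2282}{25} e_{23}
R1 (-\frac{5}{2} e_{3}) = \frac{1141}{10} + 186 e_{12} + \frac{847}{30} e_{13} + \frac{814}{3} e_{23}
Summing the partial products and collecting blades:
Answer: \frac{15429}{50} + \frac{9512}{25} e_{12} + \frac{12863}{150} e_{13} + \frac{24664}{75} e_{23}


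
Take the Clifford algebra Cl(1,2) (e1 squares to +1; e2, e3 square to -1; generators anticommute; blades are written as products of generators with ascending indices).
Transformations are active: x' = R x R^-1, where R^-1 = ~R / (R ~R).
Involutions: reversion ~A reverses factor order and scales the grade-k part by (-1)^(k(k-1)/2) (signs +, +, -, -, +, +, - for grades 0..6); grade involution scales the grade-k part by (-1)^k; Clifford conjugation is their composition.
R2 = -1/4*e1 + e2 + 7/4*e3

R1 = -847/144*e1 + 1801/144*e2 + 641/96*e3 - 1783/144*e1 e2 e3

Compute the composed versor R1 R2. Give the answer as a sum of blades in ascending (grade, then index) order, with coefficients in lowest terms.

Distribute over the terms of R2 (each basis-blade product reordered to ascending indices, repeated generators contracted through their squares):
R1 (-1/4*e1) = 847/576 + 1801/576*e1 e2 + 641/384*e1 e3 + 1783/576*e2 e3
R1 (e2) = -1801/144 - 847/144*e1 e2 - 1783/144*e1 e3 - 641/96*e2 e3
R1 (7/4*e3) = -4487/384 + 12481/576*e1 e2 - 5929/576*e1 e3 + 12607/576*e2 e3
Summing the partial products and collecting blades:
Answer: -8725/384 + 5447/288*e1 e2 - 24199/1152*e1 e3 + 659/36*e2 e3


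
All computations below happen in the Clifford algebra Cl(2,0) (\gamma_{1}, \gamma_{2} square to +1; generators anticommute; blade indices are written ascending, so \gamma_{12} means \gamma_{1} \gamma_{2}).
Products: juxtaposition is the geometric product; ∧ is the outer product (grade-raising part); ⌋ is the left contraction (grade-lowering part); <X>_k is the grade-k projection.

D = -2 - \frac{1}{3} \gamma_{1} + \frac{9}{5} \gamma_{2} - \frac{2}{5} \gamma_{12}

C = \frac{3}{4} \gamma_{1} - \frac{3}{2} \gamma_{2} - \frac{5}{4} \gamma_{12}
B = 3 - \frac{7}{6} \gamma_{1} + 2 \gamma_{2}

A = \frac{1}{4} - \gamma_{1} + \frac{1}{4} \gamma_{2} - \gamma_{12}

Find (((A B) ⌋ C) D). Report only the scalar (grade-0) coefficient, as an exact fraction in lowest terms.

step 1: \frac{29}{12} - \frac{127}{24} \gamma_{1} + \frac{1}{12} \gamma_{2} - \frac{113}{24} \gamma_{12}
step 2: -\frac{479}{48} + \frac{23}{12} \gamma_{1} + \frac{287}{96} \gamma_{2} - \frac{145}{48} \gamma_{12}
step 3: \frac{33829}{1440} - \frac{3419}{720} \gamma_{1} - \frac{3703}{144} \gamma_{2} + \frac{20851}{1440} \gamma_{12}
Answer: \frac{33829}{1440}


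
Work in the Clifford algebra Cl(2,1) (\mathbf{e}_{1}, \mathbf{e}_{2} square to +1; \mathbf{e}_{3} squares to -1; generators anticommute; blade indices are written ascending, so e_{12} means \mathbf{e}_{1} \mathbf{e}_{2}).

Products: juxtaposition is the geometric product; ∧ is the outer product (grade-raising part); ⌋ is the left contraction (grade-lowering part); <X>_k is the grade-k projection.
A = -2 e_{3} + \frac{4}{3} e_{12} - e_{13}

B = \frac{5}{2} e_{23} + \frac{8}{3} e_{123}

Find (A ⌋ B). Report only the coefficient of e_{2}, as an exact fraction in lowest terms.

step 1: -\frac{7}{3} e_{2} - \frac{32}{9} e_{3} + \frac{16}{3} e_{12}
Answer: -\frac{7}{3}


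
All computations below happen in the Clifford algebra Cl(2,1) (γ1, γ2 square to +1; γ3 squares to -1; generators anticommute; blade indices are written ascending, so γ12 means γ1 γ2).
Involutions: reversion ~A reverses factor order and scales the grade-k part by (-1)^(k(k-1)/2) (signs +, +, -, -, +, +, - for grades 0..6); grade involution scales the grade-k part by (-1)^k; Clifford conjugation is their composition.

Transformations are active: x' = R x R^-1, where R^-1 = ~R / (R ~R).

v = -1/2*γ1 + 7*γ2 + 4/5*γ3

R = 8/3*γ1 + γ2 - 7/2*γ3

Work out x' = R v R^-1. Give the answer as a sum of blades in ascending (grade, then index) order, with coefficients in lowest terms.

~R = 8/3*γ1 + γ2 - 7/2*γ3, and R ~R = -149/36, so R^-1 = ~R / (-149/36).
R v = 127/15 + 115/6*γ12 + 23/60*γ13 + 253/10*γ23
Answer: -15511/1490*γ1 - 8263/745*γ2 + 10072/745*γ3


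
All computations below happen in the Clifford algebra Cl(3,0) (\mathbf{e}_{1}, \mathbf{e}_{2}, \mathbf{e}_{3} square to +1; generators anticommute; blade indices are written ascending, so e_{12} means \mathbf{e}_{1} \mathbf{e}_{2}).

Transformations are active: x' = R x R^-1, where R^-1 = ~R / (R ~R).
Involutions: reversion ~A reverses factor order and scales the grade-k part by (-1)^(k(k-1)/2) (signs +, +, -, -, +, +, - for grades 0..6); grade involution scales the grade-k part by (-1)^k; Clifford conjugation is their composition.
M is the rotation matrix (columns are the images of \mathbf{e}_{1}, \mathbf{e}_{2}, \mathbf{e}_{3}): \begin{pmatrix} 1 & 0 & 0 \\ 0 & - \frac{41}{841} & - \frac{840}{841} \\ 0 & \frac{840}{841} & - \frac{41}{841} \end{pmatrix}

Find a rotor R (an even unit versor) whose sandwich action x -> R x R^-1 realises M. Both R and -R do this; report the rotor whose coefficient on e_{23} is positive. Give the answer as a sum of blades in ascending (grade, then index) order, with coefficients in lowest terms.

Method: write R = a + b12*e_{12} + b13*e_{13} + b23*e_{23} with a^2 + b12^2 + b13^2 + b23^2 = 1 (so R^-1 = ~R). Expanding the columns R e_j ~R gives tr M = 4a^2 - 1 and, from the antisymmetric part, M21 - M12 = -4a*b12, M13 - M31 = 4a*b13, M32 - M23 = -4a*b23.
Here tr M = \frac{759}{841}, so a^2 = (1 + tr M)/4 = \frac{400}{841} and a = ±\frac{20}{29}. Taking a = \frac{20}{29}: M21 - M12 = 0, M13 - M31 = 0, M32 - M23 = \frac{1680}{841}, giving b12 = 0, b13 = 0, b23 = -\frac{21}{29}, i.e. R = \frac{20}{29} - \frac{21}{29} e_{23}.
Its e_{23} coefficient is negative, so report the other preimage -R.
Answer: -\frac{20}{29} + \frac{21}{29} e_{23}. Why the constraint matters: R and -R act identically through the sandwich — M has trace \frac{759}{841} either way — so only the sign condition on e_{23} picks one of the two preimages.


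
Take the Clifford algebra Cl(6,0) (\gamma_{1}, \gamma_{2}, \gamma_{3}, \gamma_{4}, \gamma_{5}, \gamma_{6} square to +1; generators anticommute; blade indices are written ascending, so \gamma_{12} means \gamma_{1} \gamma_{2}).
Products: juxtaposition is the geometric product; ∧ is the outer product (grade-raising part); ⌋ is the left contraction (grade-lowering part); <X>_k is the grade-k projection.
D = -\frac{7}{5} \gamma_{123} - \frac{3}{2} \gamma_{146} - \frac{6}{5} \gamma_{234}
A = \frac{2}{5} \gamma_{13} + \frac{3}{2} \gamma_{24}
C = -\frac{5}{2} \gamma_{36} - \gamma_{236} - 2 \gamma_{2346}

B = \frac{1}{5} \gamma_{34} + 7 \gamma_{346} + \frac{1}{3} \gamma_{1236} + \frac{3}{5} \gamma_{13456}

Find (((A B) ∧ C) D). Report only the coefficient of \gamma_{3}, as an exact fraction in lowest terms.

step 1: \frac{2}{25} \gamma_{14} - \frac{3}{10} \gamma_{23} + \frac{2}{15} \gamma_{26} + \frac{14}{5} \gamma_{146} - \frac{21}{2} \gamma_{236} - \frac{6}{25} \gamma_{456} + \frac{1}{2} \gamma_{1346} - \frac{9}{10} \gamma_{12356}
step 2: \frac{1}{5} \gamma_{1346} - \frac{2}{25} \gamma_{12346}
step 3: -\frac{3}{10} \gamma_{3} + \frac{12}{125} \gamma_{16} - \frac{3}{25} \gamma_{23} - \frac{14}{125} \gamma_{46} - \frac{6}{25} \gamma_{126} - \frac{7}{25} \gamma_{246}
Answer: -\frac{3}{10}


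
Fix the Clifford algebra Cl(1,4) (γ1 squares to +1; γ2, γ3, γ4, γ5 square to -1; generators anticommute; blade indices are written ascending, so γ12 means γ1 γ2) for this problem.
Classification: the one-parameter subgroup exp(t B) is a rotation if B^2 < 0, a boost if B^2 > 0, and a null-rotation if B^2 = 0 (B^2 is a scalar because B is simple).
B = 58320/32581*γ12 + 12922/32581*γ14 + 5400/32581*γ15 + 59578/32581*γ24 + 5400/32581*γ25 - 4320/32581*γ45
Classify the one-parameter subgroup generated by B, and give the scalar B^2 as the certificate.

B^2 term by term: the squares give (58320/32581)^2*(γ12)^2 + (12922/32581)^2*(γ14)^2 + (5400/32581)^2*(γ15)^2 + (59578/32581)^2*(γ24)^2 + (5400/32581)^2*(γ25)^2 + (-4320/32581)^2*(γ45)^2 = 3401222400/1061521561*(+1) + 166978084/1061521561*(+1) + 29160000/1061521561*(+1) + 3549538084/1061521561*(-1) + 29160000/1061521561*(-1) + 18662400/1061521561*(-1) = 0 (each basis 2-blade squares to minus the product of its generators' squares); cross terms between blades sharing an index anticommute and cancel; the commuting (index-disjoint) pairs give grade-4 terms 2*c*c'*(blade product), which cancel blade by blade — γ1245: -503884800/1061521561 - 139557600/1061521561 + 643442400/1061521561 = 0 — confirming B is simple. So B^2 = 0.
Answer: null-rotation, certificate B^2 = 0. One invariant decides it: the square 0 survives every conjugation, and its sign is exactly the classification.
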